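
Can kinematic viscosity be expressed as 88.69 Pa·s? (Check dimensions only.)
No

kinematic viscosity has SI base units: m^2 / s
Pa·s does NOT reduce to m^2 / s; a valid unit for kinematic viscosity would be e.g. m²/s.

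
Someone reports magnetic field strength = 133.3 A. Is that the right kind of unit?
No

magnetic field strength has SI base units: A / m
A does NOT reduce to A / m; a valid unit for magnetic field strength would be e.g. A/m.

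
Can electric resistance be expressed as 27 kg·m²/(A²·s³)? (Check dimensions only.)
Yes

electric resistance has SI base units: kg * m^2 / (A^2 * s^3)
kg·m²/(A²·s³) reduces to the same SI base units, so it is a valid unit for electric resistance.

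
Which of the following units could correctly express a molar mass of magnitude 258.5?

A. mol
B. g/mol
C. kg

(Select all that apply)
B

molar mass has SI base units: kg / mol

Checking each option against kg / mol:
  A. mol: ✗ does not match
  B. g/mol: ✓ matches
  C. kg: ✗ does not match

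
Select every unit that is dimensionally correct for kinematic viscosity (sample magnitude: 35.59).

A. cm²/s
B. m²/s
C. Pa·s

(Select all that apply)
A, B

kinematic viscosity has SI base units: m^2 / s

Checking each option against m^2 / s:
  A. cm²/s: ✓ matches
  B. m²/s: ✓ matches
  C. Pa·s: ✗ does not match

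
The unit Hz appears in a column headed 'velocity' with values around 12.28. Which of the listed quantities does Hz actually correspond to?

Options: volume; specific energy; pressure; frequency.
frequency

velocity should have units dimensionally equivalent to m / s (e.g. m/s).
The given unit 'Hz' reduces to 1 / s. Of the listed options, that is the dimensionality of frequency.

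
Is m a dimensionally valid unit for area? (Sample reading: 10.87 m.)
No

area has SI base units: m^2
m does NOT reduce to m^2; a valid unit for area would be e.g. m².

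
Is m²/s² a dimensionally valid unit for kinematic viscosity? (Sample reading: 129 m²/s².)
No

kinematic viscosity has SI base units: m^2 / s
m²/s² does NOT reduce to m^2 / s; a valid unit for kinematic viscosity would be e.g. m²/s.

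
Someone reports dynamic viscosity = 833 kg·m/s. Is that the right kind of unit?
No

dynamic viscosity has SI base units: kg / (m * s)
kg·m/s does NOT reduce to kg / (m * s); a valid unit for dynamic viscosity would be e.g. Pa·s.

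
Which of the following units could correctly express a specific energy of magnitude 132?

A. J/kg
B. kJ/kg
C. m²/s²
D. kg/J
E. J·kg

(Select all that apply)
A, B, C

specific energy has SI base units: m^2 / s^2

Checking each option against m^2 / s^2:
  A. J/kg: ✓ matches
  B. kJ/kg: ✓ matches
  C. m²/s²: ✓ matches
  D. kg/J: ✗ does not match
  E. J·kg: ✗ does not match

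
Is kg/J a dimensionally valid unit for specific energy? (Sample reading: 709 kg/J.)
No

specific energy has SI base units: m^2 / s^2
kg/J does NOT reduce to m^2 / s^2; a valid unit for specific energy would be e.g. J/kg.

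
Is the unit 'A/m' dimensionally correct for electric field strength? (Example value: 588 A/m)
No

electric field strength has SI base units: kg * m / (A * s^3)
A/m does NOT reduce to kg * m / (A * s^3); a valid unit for electric field strength would be e.g. V/m.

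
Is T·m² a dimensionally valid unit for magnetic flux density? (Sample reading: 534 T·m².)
No

magnetic flux density has SI base units: kg / (A * s^2)
T·m² does NOT reduce to kg / (A * s^2); a valid unit for magnetic flux density would be e.g. T.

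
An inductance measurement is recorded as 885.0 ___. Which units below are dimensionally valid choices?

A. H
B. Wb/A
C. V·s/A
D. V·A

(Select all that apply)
A, B, C

inductance has SI base units: kg * m^2 / (A^2 * s^2)

Checking each option against kg * m^2 / (A^2 * s^2):
  A. H: ✓ matches
  B. Wb/A: ✓ matches
  C. V·s/A: ✓ matches
  D. V·A: ✗ does not match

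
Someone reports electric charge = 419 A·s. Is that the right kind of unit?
Yes

electric charge has SI base units: A * s
A·s reduces to the same SI base units, so it is a valid unit for electric charge.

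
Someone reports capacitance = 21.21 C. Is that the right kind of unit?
No

capacitance has SI base units: A^2 * s^4 / (kg * m^2)
C does NOT reduce to A^2 * s^4 / (kg * m^2); a valid unit for capacitance would be e.g. F.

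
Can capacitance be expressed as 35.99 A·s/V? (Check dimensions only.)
Yes

capacitance has SI base units: A^2 * s^4 / (kg * m^2)
A·s/V reduces to the same SI base units, so it is a valid unit for capacitance.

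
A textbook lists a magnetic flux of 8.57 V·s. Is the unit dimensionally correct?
Yes

magnetic flux has SI base units: kg * m^2 / (A * s^2)
V·s reduces to the same SI base units, so it is a valid unit for magnetic flux.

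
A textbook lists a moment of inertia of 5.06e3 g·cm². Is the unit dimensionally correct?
Yes

moment of inertia has SI base units: kg * m^2
g·cm² reduces to the same SI base units, so it is a valid unit for moment of inertia.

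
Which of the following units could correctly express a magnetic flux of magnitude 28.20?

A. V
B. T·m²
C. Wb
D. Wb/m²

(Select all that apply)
B, C

magnetic flux has SI base units: kg * m^2 / (A * s^2)

Checking each option against kg * m^2 / (A * s^2):
  A. V: ✗ does not match
  B. T·m²: ✓ matches
  C. Wb: ✓ matches
  D. Wb/m²: ✗ does not match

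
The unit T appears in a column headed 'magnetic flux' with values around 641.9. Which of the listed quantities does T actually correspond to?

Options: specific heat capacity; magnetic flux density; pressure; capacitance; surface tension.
magnetic flux density

magnetic flux should have units dimensionally equivalent to kg * m^2 / (A * s^2) (e.g. Wb).
The given unit 'T' reduces to kg / (A * s^2). Of the listed options, that is the dimensionality of magnetic flux density.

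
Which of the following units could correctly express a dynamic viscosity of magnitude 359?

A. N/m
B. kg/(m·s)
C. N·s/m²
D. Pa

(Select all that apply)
B, C

dynamic viscosity has SI base units: kg / (m * s)

Checking each option against kg / (m * s):
  A. N/m: ✗ does not match
  B. kg/(m·s): ✓ matches
  C. N·s/m²: ✓ matches
  D. Pa: ✗ does not match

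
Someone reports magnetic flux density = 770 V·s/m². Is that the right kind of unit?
Yes

magnetic flux density has SI base units: kg / (A * s^2)
V·s/m² reduces to the same SI base units, so it is a valid unit for magnetic flux density.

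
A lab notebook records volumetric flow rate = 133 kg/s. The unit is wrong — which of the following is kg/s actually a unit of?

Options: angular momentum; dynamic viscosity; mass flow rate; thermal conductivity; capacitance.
mass flow rate

volumetric flow rate should have units dimensionally equivalent to m^3 / s (e.g. m³/s).
The given unit 'kg/s' reduces to kg / s. Of the listed options, that is the dimensionality of mass flow rate.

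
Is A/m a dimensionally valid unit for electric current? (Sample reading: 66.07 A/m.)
No

electric current has SI base units: A
A/m does NOT reduce to A; a valid unit for electric current would be e.g. A.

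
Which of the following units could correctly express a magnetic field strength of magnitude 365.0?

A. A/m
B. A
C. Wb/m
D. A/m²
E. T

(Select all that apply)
A

magnetic field strength has SI base units: A / m

Checking each option against A / m:
  A. A/m: ✓ matches
  B. A: ✗ does not match
  C. Wb/m: ✗ does not match
  D. A/m²: ✗ does not match
  E. T: ✗ does not match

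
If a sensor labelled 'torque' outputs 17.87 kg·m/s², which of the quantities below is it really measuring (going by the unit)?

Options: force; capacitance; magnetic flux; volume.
force

torque should have units dimensionally equivalent to kg * m^2 / s^2 (e.g. N·m).
The given unit 'kg·m/s²' reduces to kg * m / s^2. Of the listed options, that is the dimensionality of force.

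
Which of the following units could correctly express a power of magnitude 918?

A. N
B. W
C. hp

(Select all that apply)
B, C

power has SI base units: kg * m^2 / s^3

Checking each option against kg * m^2 / s^3:
  A. N: ✗ does not match
  B. W: ✓ matches
  C. hp: ✓ matches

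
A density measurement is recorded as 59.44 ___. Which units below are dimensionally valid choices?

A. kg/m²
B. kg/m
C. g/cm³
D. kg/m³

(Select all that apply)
C, D

density has SI base units: kg / m^3

Checking each option against kg / m^3:
  A. kg/m²: ✗ does not match
  B. kg/m: ✗ does not match
  C. g/cm³: ✓ matches
  D. kg/m³: ✓ matches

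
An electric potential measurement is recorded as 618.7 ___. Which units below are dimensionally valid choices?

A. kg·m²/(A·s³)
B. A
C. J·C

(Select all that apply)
A

electric potential has SI base units: kg * m^2 / (A * s^3)

Checking each option against kg * m^2 / (A * s^3):
  A. kg·m²/(A·s³): ✓ matches
  B. A: ✗ does not match
  C. J·C: ✗ does not match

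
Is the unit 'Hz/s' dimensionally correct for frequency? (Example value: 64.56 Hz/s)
No

frequency has SI base units: 1 / s
Hz/s does NOT reduce to 1 / s; a valid unit for frequency would be e.g. Hz.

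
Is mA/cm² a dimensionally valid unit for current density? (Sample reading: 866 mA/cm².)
Yes

current density has SI base units: A / m^2
mA/cm² reduces to the same SI base units, so it is a valid unit for current density.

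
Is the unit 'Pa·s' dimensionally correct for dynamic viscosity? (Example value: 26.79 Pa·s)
Yes

dynamic viscosity has SI base units: kg / (m * s)
Pa·s reduces to the same SI base units, so it is a valid unit for dynamic viscosity.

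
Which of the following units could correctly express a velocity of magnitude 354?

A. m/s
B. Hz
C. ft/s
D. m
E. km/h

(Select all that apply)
A, C, E

velocity has SI base units: m / s

Checking each option against m / s:
  A. m/s: ✓ matches
  B. Hz: ✗ does not match
  C. ft/s: ✓ matches
  D. m: ✗ does not match
  E. km/h: ✓ matches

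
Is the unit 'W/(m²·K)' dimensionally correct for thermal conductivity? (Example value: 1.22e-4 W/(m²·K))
No

thermal conductivity has SI base units: kg * m / (s^3 * K)
W/(m²·K) does NOT reduce to kg * m / (s^3 * K); a valid unit for thermal conductivity would be e.g. W/(m·K).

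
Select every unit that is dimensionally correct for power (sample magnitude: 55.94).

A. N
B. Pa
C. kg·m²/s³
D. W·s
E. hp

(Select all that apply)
C, E

power has SI base units: kg * m^2 / s^3

Checking each option against kg * m^2 / s^3:
  A. N: ✗ does not match
  B. Pa: ✗ does not match
  C. kg·m²/s³: ✓ matches
  D. W·s: ✗ does not match
  E. hp: ✓ matches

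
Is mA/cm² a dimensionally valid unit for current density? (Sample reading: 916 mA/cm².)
Yes

current density has SI base units: A / m^2
mA/cm² reduces to the same SI base units, so it is a valid unit for current density.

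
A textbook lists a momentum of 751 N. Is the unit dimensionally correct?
No

momentum has SI base units: kg * m / s
N does NOT reduce to kg * m / s; a valid unit for momentum would be e.g. kg·m/s.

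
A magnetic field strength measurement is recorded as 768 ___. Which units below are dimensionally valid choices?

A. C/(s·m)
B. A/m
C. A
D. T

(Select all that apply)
A, B

magnetic field strength has SI base units: A / m

Checking each option against A / m:
  A. C/(s·m): ✓ matches
  B. A/m: ✓ matches
  C. A: ✗ does not match
  D. T: ✗ does not match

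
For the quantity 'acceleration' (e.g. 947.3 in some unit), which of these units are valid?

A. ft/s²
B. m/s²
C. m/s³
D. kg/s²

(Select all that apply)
A, B

acceleration has SI base units: m / s^2

Checking each option against m / s^2:
  A. ft/s²: ✓ matches
  B. m/s²: ✓ matches
  C. m/s³: ✗ does not match
  D. kg/s²: ✗ does not match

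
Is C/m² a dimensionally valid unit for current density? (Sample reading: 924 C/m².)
No

current density has SI base units: A / m^2
C/m² does NOT reduce to A / m^2; a valid unit for current density would be e.g. A/m².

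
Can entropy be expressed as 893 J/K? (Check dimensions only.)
Yes

entropy has SI base units: kg * m^2 / (s^2 * K)
J/K reduces to the same SI base units, so it is a valid unit for entropy.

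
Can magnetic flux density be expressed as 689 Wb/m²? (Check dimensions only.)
Yes

magnetic flux density has SI base units: kg / (A * s^2)
Wb/m² reduces to the same SI base units, so it is a valid unit for magnetic flux density.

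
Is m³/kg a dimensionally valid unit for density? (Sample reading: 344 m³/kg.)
No

density has SI base units: kg / m^3
m³/kg does NOT reduce to kg / m^3; a valid unit for density would be e.g. kg/m³.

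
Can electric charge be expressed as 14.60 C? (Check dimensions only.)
Yes

electric charge has SI base units: A * s
C reduces to the same SI base units, so it is a valid unit for electric charge.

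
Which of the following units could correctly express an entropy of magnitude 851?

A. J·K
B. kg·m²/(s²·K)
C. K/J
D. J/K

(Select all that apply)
B, D

entropy has SI base units: kg * m^2 / (s^2 * K)

Checking each option against kg * m^2 / (s^2 * K):
  A. J·K: ✗ does not match
  B. kg·m²/(s²·K): ✓ matches
  C. K/J: ✗ does not match
  D. J/K: ✓ matches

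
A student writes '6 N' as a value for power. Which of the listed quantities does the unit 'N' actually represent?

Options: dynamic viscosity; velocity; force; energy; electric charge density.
force

power should have units dimensionally equivalent to kg * m^2 / s^3 (e.g. W).
The given unit 'N' reduces to kg * m / s^2. Of the listed options, that is the dimensionality of force.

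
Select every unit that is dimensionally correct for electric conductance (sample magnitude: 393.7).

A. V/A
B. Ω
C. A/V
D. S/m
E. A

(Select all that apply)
C

electric conductance has SI base units: A^2 * s^3 / (kg * m^2)

Checking each option against A^2 * s^3 / (kg * m^2):
  A. V/A: ✗ does not match
  B. Ω: ✗ does not match
  C. A/V: ✓ matches
  D. S/m: ✗ does not match
  E. A: ✗ does not match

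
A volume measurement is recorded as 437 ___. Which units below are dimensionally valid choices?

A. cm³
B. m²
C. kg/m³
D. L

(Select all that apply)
A, D

volume has SI base units: m^3

Checking each option against m^3:
  A. cm³: ✓ matches
  B. m²: ✗ does not match
  C. kg/m³: ✗ does not match
  D. L: ✓ matches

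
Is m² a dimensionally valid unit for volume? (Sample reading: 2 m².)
No

volume has SI base units: m^3
m² does NOT reduce to m^3; a valid unit for volume would be e.g. m³.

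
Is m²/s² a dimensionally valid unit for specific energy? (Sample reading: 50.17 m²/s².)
Yes

specific energy has SI base units: m^2 / s^2
m²/s² reduces to the same SI base units, so it is a valid unit for specific energy.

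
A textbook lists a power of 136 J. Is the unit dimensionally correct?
No

power has SI base units: kg * m^2 / s^3
J does NOT reduce to kg * m^2 / s^3; a valid unit for power would be e.g. W.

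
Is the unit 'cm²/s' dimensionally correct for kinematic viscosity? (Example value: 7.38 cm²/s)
Yes

kinematic viscosity has SI base units: m^2 / s
cm²/s reduces to the same SI base units, so it is a valid unit for kinematic viscosity.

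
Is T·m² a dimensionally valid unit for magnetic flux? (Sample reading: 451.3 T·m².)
Yes

magnetic flux has SI base units: kg * m^2 / (A * s^2)
T·m² reduces to the same SI base units, so it is a valid unit for magnetic flux.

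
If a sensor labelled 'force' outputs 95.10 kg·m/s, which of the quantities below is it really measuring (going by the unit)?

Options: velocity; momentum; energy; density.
momentum

force should have units dimensionally equivalent to kg * m / s^2 (e.g. N).
The given unit 'kg·m/s' reduces to kg * m / s. Of the listed options, that is the dimensionality of momentum.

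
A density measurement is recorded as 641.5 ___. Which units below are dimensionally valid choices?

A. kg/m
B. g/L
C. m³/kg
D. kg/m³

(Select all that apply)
B, D

density has SI base units: kg / m^3

Checking each option against kg / m^3:
  A. kg/m: ✗ does not match
  B. g/L: ✓ matches
  C. m³/kg: ✗ does not match
  D. kg/m³: ✓ matches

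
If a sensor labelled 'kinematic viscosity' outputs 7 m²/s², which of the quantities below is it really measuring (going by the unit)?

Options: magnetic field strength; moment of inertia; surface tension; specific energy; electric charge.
specific energy

kinematic viscosity should have units dimensionally equivalent to m^2 / s (e.g. m²/s).
The given unit 'm²/s²' reduces to m^2 / s^2. Of the listed options, that is the dimensionality of specific energy.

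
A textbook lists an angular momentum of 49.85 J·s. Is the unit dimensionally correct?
Yes

angular momentum has SI base units: kg * m^2 / s
J·s reduces to the same SI base units, so it is a valid unit for angular momentum.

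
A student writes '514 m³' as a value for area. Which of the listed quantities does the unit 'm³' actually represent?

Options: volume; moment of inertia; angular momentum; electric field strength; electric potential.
volume

area should have units dimensionally equivalent to m^2 (e.g. m²).
The given unit 'm³' reduces to m^3. Of the listed options, that is the dimensionality of volume.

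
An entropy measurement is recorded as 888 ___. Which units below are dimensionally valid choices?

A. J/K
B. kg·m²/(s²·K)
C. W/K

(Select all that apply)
A, B

entropy has SI base units: kg * m^2 / (s^2 * K)

Checking each option against kg * m^2 / (s^2 * K):
  A. J/K: ✓ matches
  B. kg·m²/(s²·K): ✓ matches
  C. W/K: ✗ does not match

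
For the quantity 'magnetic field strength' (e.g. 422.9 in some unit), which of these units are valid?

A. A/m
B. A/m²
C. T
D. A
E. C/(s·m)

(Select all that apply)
A, E

magnetic field strength has SI base units: A / m

Checking each option against A / m:
  A. A/m: ✓ matches
  B. A/m²: ✗ does not match
  C. T: ✗ does not match
  D. A: ✗ does not match
  E. C/(s·m): ✓ matches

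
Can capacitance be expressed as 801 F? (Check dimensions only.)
Yes

capacitance has SI base units: A^2 * s^4 / (kg * m^2)
F reduces to the same SI base units, so it is a valid unit for capacitance.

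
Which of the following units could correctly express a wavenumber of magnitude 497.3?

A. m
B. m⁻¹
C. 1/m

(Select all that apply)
B, C

wavenumber has SI base units: 1 / m

Checking each option against 1 / m:
  A. m: ✗ does not match
  B. m⁻¹: ✓ matches
  C. 1/m: ✓ matches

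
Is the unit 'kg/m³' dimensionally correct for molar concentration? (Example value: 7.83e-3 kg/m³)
No

molar concentration has SI base units: mol / m^3
kg/m³ does NOT reduce to mol / m^3; a valid unit for molar concentration would be e.g. mol/m³.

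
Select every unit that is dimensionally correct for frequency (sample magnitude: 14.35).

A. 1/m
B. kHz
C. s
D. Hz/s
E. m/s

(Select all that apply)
B

frequency has SI base units: 1 / s

Checking each option against 1 / s:
  A. 1/m: ✗ does not match
  B. kHz: ✓ matches
  C. s: ✗ does not match
  D. Hz/s: ✗ does not match
  E. m/s: ✗ does not match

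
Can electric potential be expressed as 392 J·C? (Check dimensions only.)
No

electric potential has SI base units: kg * m^2 / (A * s^3)
J·C does NOT reduce to kg * m^2 / (A * s^3); a valid unit for electric potential would be e.g. V.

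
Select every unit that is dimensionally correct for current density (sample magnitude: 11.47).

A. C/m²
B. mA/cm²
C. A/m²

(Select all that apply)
B, C

current density has SI base units: A / m^2

Checking each option against A / m^2:
  A. C/m²: ✗ does not match
  B. mA/cm²: ✓ matches
  C. A/m²: ✓ matches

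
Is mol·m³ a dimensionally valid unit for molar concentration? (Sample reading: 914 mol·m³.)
No

molar concentration has SI base units: mol / m^3
mol·m³ does NOT reduce to mol / m^3; a valid unit for molar concentration would be e.g. mol/m³.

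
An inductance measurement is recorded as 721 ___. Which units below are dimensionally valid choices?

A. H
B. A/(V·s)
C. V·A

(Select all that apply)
A

inductance has SI base units: kg * m^2 / (A^2 * s^2)

Checking each option against kg * m^2 / (A^2 * s^2):
  A. H: ✓ matches
  B. A/(V·s): ✗ does not match
  C. V·A: ✗ does not match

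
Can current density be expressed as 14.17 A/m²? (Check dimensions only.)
Yes

current density has SI base units: A / m^2
A/m² reduces to the same SI base units, so it is a valid unit for current density.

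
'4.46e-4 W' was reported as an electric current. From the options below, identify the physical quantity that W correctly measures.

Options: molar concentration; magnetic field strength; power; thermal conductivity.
power

electric current should have units dimensionally equivalent to A (e.g. A).
The given unit 'W' reduces to kg * m^2 / s^3. Of the listed options, that is the dimensionality of power.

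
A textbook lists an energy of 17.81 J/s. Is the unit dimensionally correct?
No

energy has SI base units: kg * m^2 / s^2
J/s does NOT reduce to kg * m^2 / s^2; a valid unit for energy would be e.g. J.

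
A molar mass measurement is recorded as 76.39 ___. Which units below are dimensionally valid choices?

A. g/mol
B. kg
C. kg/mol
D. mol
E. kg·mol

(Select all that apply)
A, C

molar mass has SI base units: kg / mol

Checking each option against kg / mol:
  A. g/mol: ✓ matches
  B. kg: ✗ does not match
  C. kg/mol: ✓ matches
  D. mol: ✗ does not match
  E. kg·mol: ✗ does not match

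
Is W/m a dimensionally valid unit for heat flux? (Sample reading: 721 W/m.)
No

heat flux has SI base units: kg / s^3
W/m does NOT reduce to kg / s^3; a valid unit for heat flux would be e.g. W/m².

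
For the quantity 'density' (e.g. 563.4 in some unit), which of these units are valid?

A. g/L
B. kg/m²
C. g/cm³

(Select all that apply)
A, C

density has SI base units: kg / m^3

Checking each option against kg / m^3:
  A. g/L: ✓ matches
  B. kg/m²: ✗ does not match
  C. g/cm³: ✓ matches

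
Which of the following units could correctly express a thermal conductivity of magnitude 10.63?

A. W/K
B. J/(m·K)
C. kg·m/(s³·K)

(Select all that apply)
C

thermal conductivity has SI base units: kg * m / (s^3 * K)

Checking each option against kg * m / (s^3 * K):
  A. W/K: ✗ does not match
  B. J/(m·K): ✗ does not match
  C. kg·m/(s³·K): ✓ matches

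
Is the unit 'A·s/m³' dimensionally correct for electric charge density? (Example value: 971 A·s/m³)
Yes

electric charge density has SI base units: A * s / m^3
A·s/m³ reduces to the same SI base units, so it is a valid unit for electric charge density.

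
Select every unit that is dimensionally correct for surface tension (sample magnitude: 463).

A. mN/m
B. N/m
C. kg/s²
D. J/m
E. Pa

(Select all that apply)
A, B, C

surface tension has SI base units: kg / s^2

Checking each option against kg / s^2:
  A. mN/m: ✓ matches
  B. N/m: ✓ matches
  C. kg/s²: ✓ matches
  D. J/m: ✗ does not match
  E. Pa: ✗ does not match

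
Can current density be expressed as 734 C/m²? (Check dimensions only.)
No

current density has SI base units: A / m^2
C/m² does NOT reduce to A / m^2; a valid unit for current density would be e.g. A/m².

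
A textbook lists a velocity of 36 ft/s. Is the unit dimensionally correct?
Yes

velocity has SI base units: m / s
ft/s reduces to the same SI base units, so it is a valid unit for velocity.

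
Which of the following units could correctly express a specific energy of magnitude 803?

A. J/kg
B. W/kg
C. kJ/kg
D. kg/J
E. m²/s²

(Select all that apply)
A, C, E

specific energy has SI base units: m^2 / s^2

Checking each option against m^2 / s^2:
  A. J/kg: ✓ matches
  B. W/kg: ✗ does not match
  C. kJ/kg: ✓ matches
  D. kg/J: ✗ does not match
  E. m²/s²: ✓ matches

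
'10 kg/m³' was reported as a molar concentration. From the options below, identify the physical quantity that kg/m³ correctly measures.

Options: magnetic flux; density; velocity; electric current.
density

molar concentration should have units dimensionally equivalent to mol / m^3 (e.g. mol/m³).
The given unit 'kg/m³' reduces to kg / m^3. Of the listed options, that is the dimensionality of density.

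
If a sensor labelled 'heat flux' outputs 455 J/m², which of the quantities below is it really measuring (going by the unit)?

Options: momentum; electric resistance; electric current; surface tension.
surface tension

heat flux should have units dimensionally equivalent to kg / s^3 (e.g. W/m²).
The given unit 'J/m²' reduces to kg / s^2. Of the listed options, that is the dimensionality of surface tension.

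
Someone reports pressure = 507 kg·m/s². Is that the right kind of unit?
No

pressure has SI base units: kg / (m * s^2)
kg·m/s² does NOT reduce to kg / (m * s^2); a valid unit for pressure would be e.g. Pa.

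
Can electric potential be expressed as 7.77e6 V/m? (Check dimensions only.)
No

electric potential has SI base units: kg * m^2 / (A * s^3)
V/m does NOT reduce to kg * m^2 / (A * s^3); a valid unit for electric potential would be e.g. V.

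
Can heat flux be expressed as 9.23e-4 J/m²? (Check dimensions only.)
No

heat flux has SI base units: kg / s^3
J/m² does NOT reduce to kg / s^3; a valid unit for heat flux would be e.g. W/m².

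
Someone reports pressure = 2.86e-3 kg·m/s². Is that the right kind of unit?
No

pressure has SI base units: kg / (m * s^2)
kg·m/s² does NOT reduce to kg / (m * s^2); a valid unit for pressure would be e.g. Pa.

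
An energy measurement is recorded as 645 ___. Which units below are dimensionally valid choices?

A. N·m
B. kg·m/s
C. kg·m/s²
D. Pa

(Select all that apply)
A

energy has SI base units: kg * m^2 / s^2

Checking each option against kg * m^2 / s^2:
  A. N·m: ✓ matches
  B. kg·m/s: ✗ does not match
  C. kg·m/s²: ✗ does not match
  D. Pa: ✗ does not match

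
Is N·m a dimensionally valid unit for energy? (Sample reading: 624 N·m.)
Yes

energy has SI base units: kg * m^2 / s^2
N·m reduces to the same SI base units, so it is a valid unit for energy.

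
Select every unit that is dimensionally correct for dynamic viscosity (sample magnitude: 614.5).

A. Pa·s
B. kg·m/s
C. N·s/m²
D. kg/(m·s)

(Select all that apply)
A, C, D

dynamic viscosity has SI base units: kg / (m * s)

Checking each option against kg / (m * s):
  A. Pa·s: ✓ matches
  B. kg·m/s: ✗ does not match
  C. N·s/m²: ✓ matches
  D. kg/(m·s): ✓ matches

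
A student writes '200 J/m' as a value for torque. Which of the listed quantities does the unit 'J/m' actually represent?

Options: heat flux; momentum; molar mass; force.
force

torque should have units dimensionally equivalent to kg * m^2 / s^2 (e.g. N·m).
The given unit 'J/m' reduces to kg * m / s^2. Of the listed options, that is the dimensionality of force.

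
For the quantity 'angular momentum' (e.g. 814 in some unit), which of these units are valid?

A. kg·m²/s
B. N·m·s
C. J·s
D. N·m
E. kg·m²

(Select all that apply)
A, B, C

angular momentum has SI base units: kg * m^2 / s

Checking each option against kg * m^2 / s:
  A. kg·m²/s: ✓ matches
  B. N·m·s: ✓ matches
  C. J·s: ✓ matches
  D. N·m: ✗ does not match
  E. kg·m²: ✗ does not match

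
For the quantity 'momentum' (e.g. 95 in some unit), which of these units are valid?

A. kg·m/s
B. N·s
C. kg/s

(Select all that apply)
A, B

momentum has SI base units: kg * m / s

Checking each option against kg * m / s:
  A. kg·m/s: ✓ matches
  B. N·s: ✓ matches
  C. kg/s: ✗ does not match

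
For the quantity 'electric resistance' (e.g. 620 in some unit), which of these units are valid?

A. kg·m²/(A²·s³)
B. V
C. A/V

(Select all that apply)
A

electric resistance has SI base units: kg * m^2 / (A^2 * s^3)

Checking each option against kg * m^2 / (A^2 * s^3):
  A. kg·m²/(A²·s³): ✓ matches
  B. V: ✗ does not match
  C. A/V: ✗ does not match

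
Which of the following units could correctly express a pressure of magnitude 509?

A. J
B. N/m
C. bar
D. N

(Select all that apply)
C

pressure has SI base units: kg / (m * s^2)

Checking each option against kg / (m * s^2):
  A. J: ✗ does not match
  B. N/m: ✗ does not match
  C. bar: ✓ matches
  D. N: ✗ does not match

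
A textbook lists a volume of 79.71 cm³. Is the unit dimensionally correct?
Yes

volume has SI base units: m^3
cm³ reduces to the same SI base units, so it is a valid unit for volume.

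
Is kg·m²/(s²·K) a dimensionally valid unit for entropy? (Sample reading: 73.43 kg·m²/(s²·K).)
Yes

entropy has SI base units: kg * m^2 / (s^2 * K)
kg·m²/(s²·K) reduces to the same SI base units, so it is a valid unit for entropy.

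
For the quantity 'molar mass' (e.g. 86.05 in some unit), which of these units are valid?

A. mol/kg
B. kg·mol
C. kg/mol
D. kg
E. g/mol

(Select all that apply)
C, E

molar mass has SI base units: kg / mol

Checking each option against kg / mol:
  A. mol/kg: ✗ does not match
  B. kg·mol: ✗ does not match
  C. kg/mol: ✓ matches
  D. kg: ✗ does not match
  E. g/mol: ✓ matches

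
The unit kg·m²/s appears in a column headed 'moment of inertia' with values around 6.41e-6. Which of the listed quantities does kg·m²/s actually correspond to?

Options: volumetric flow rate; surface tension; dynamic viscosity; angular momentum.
angular momentum

moment of inertia should have units dimensionally equivalent to kg * m^2 (e.g. kg·m²).
The given unit 'kg·m²/s' reduces to kg * m^2 / s. Of the listed options, that is the dimensionality of angular momentum.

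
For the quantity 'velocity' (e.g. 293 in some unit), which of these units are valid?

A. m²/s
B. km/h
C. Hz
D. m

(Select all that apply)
B

velocity has SI base units: m / s

Checking each option against m / s:
  A. m²/s: ✗ does not match
  B. km/h: ✓ matches
  C. Hz: ✗ does not match
  D. m: ✗ does not match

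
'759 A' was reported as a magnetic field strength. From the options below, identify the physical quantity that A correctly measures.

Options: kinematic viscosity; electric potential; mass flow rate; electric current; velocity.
electric current

magnetic field strength should have units dimensionally equivalent to A / m (e.g. A/m).
The given unit 'A' reduces to A. Of the listed options, that is the dimensionality of electric current.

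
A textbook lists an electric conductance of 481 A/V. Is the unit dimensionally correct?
Yes

electric conductance has SI base units: A^2 * s^3 / (kg * m^2)
A/V reduces to the same SI base units, so it is a valid unit for electric conductance.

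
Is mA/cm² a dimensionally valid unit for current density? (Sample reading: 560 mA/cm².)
Yes

current density has SI base units: A / m^2
mA/cm² reduces to the same SI base units, so it is a valid unit for current density.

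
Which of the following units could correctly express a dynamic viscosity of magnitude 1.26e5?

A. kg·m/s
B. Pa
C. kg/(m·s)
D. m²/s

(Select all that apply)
C

dynamic viscosity has SI base units: kg / (m * s)

Checking each option against kg / (m * s):
  A. kg·m/s: ✗ does not match
  B. Pa: ✗ does not match
  C. kg/(m·s): ✓ matches
  D. m²/s: ✗ does not match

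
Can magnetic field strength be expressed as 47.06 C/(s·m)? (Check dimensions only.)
Yes

magnetic field strength has SI base units: A / m
C/(s·m) reduces to the same SI base units, so it is a valid unit for magnetic field strength.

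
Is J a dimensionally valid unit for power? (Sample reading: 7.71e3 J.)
No

power has SI base units: kg * m^2 / s^3
J does NOT reduce to kg * m^2 / s^3; a valid unit for power would be e.g. W.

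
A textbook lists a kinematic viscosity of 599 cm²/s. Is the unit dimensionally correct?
Yes

kinematic viscosity has SI base units: m^2 / s
cm²/s reduces to the same SI base units, so it is a valid unit for kinematic viscosity.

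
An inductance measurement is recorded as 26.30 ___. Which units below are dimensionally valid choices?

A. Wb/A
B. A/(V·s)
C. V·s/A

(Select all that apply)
A, C

inductance has SI base units: kg * m^2 / (A^2 * s^2)

Checking each option against kg * m^2 / (A^2 * s^2):
  A. Wb/A: ✓ matches
  B. A/(V·s): ✗ does not match
  C. V·s/A: ✓ matches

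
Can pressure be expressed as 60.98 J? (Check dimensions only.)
No

pressure has SI base units: kg / (m * s^2)
J does NOT reduce to kg / (m * s^2); a valid unit for pressure would be e.g. Pa.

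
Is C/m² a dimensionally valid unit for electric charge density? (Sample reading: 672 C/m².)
No

electric charge density has SI base units: A * s / m^3
C/m² does NOT reduce to A * s / m^3; a valid unit for electric charge density would be e.g. C/m³.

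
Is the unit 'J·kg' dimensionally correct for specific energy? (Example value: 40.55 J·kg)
No

specific energy has SI base units: m^2 / s^2
J·kg does NOT reduce to m^2 / s^2; a valid unit for specific energy would be e.g. J/kg.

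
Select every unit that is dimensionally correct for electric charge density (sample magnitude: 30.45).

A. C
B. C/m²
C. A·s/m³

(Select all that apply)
C

electric charge density has SI base units: A * s / m^3

Checking each option against A * s / m^3:
  A. C: ✗ does not match
  B. C/m²: ✗ does not match
  C. A·s/m³: ✓ matches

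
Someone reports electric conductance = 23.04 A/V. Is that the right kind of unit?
Yes

electric conductance has SI base units: A^2 * s^3 / (kg * m^2)
A/V reduces to the same SI base units, so it is a valid unit for electric conductance.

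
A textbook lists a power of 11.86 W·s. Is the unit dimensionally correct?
No

power has SI base units: kg * m^2 / s^3
W·s does NOT reduce to kg * m^2 / s^3; a valid unit for power would be e.g. W.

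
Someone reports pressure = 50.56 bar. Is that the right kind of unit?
Yes

pressure has SI base units: kg / (m * s^2)
bar reduces to the same SI base units, so it is a valid unit for pressure.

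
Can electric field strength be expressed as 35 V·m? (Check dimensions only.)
No

electric field strength has SI base units: kg * m / (A * s^3)
V·m does NOT reduce to kg * m / (A * s^3); a valid unit for electric field strength would be e.g. V/m.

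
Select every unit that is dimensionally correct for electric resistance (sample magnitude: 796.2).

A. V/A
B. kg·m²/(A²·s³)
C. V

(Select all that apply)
A, B

electric resistance has SI base units: kg * m^2 / (A^2 * s^3)

Checking each option against kg * m^2 / (A^2 * s^3):
  A. V/A: ✓ matches
  B. kg·m²/(A²·s³): ✓ matches
  C. V: ✗ does not match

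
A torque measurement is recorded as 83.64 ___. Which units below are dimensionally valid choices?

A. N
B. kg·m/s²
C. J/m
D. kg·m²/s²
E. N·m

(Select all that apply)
D, E

torque has SI base units: kg * m^2 / s^2

Checking each option against kg * m^2 / s^2:
  A. N: ✗ does not match
  B. kg·m/s²: ✗ does not match
  C. J/m: ✗ does not match
  D. kg·m²/s²: ✓ matches
  E. N·m: ✓ matches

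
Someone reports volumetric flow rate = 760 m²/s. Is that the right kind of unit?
No

volumetric flow rate has SI base units: m^3 / s
m²/s does NOT reduce to m^3 / s; a valid unit for volumetric flow rate would be e.g. m³/s.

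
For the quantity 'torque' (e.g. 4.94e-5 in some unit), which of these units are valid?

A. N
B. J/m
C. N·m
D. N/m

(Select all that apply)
C

torque has SI base units: kg * m^2 / s^2

Checking each option against kg * m^2 / s^2:
  A. N: ✗ does not match
  B. J/m: ✗ does not match
  C. N·m: ✓ matches
  D. N/m: ✗ does not match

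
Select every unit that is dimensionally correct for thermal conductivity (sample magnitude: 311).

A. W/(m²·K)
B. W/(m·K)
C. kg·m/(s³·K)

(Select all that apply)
B, C

thermal conductivity has SI base units: kg * m / (s^3 * K)

Checking each option against kg * m / (s^3 * K):
  A. W/(m²·K): ✗ does not match
  B. W/(m·K): ✓ matches
  C. kg·m/(s³·K): ✓ matches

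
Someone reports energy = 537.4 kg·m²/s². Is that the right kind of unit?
Yes

energy has SI base units: kg * m^2 / s^2
kg·m²/s² reduces to the same SI base units, so it is a valid unit for energy.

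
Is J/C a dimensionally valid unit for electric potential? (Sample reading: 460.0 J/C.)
Yes

electric potential has SI base units: kg * m^2 / (A * s^3)
J/C reduces to the same SI base units, so it is a valid unit for electric potential.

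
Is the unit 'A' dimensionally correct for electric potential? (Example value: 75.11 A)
No

electric potential has SI base units: kg * m^2 / (A * s^3)
A does NOT reduce to kg * m^2 / (A * s^3); a valid unit for electric potential would be e.g. V.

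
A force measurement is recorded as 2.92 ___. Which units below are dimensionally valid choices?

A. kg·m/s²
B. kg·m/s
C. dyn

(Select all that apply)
A, C

force has SI base units: kg * m / s^2

Checking each option against kg * m / s^2:
  A. kg·m/s²: ✓ matches
  B. kg·m/s: ✗ does not match
  C. dyn: ✓ matches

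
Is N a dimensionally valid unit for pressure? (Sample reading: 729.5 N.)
No

pressure has SI base units: kg / (m * s^2)
N does NOT reduce to kg / (m * s^2); a valid unit for pressure would be e.g. Pa.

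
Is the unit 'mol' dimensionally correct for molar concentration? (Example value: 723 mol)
No

molar concentration has SI base units: mol / m^3
mol does NOT reduce to mol / m^3; a valid unit for molar concentration would be e.g. mol/m³.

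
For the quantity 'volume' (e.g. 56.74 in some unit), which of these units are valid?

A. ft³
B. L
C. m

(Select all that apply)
A, B

volume has SI base units: m^3

Checking each option against m^3:
  A. ft³: ✓ matches
  B. L: ✓ matches
  C. m: ✗ does not match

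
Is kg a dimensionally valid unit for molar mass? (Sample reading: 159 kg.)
No

molar mass has SI base units: kg / mol
kg does NOT reduce to kg / mol; a valid unit for molar mass would be e.g. kg/mol.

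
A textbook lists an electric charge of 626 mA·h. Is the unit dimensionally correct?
Yes

electric charge has SI base units: A * s
mA·h reduces to the same SI base units, so it is a valid unit for electric charge.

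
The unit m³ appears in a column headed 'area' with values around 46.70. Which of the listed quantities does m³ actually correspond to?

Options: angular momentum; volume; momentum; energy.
volume

area should have units dimensionally equivalent to m^2 (e.g. m²).
The given unit 'm³' reduces to m^3. Of the listed options, that is the dimensionality of volume.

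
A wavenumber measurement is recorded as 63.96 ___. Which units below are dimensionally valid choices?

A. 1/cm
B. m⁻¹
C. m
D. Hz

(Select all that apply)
A, B

wavenumber has SI base units: 1 / m

Checking each option against 1 / m:
  A. 1/cm: ✓ matches
  B. m⁻¹: ✓ matches
  C. m: ✗ does not match
  D. Hz: ✗ does not match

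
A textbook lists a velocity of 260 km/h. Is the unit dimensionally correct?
Yes

velocity has SI base units: m / s
km/h reduces to the same SI base units, so it is a valid unit for velocity.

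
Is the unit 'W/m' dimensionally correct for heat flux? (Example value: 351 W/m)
No

heat flux has SI base units: kg / s^3
W/m does NOT reduce to kg / s^3; a valid unit for heat flux would be e.g. W/m².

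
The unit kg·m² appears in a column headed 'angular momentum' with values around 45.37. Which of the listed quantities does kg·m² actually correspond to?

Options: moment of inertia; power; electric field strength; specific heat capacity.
moment of inertia

angular momentum should have units dimensionally equivalent to kg * m^2 / s (e.g. kg·m²/s).
The given unit 'kg·m²' reduces to kg * m^2. Of the listed options, that is the dimensionality of moment of inertia.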